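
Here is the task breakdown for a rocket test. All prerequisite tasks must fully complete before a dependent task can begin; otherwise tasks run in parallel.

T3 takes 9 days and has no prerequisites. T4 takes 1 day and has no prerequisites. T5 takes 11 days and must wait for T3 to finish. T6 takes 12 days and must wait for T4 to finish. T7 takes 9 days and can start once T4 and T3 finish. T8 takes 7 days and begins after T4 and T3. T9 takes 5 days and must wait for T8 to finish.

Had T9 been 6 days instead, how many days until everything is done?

22

The binding path is T3→T8→T9 = 9+7+5 = 21; finish at 21 days.
Since T9 is critical, the +1 change carries straight to that chain (now 22 days).
That remains the longest chain; total 22 days.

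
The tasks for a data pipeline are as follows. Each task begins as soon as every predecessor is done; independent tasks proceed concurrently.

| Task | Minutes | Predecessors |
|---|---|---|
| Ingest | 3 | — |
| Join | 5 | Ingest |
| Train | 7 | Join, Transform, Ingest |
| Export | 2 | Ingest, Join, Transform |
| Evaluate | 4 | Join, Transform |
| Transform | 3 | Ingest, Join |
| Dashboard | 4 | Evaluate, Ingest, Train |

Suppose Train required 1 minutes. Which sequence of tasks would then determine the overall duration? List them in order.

As given, the longest chain is Ingest→Join→Transform→Train→Dashboard = 3+5+3+7+4 = 22, so the finish is 22 minutes.
Train lies on that path, so at 1 minute the path becomes 16 minutes.
New critical path: Ingest→Join→Transform→Evaluate→Dashboard = 3+5+3+4+4 = 19 ⇒ 19 minutes.

Ingest, Join, Transform, Evaluate, Dashboard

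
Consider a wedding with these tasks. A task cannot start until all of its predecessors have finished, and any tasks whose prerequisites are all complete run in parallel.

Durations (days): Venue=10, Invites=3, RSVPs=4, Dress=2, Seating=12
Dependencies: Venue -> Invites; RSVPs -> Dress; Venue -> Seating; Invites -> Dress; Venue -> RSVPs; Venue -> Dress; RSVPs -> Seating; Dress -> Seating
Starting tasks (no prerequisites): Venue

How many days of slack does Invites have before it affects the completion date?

Critical path: Venue→RSVPs→Dress→Seating = 10+4+2+12 = 28, so the finish is 28 days.
Invites finishes as early as 13 and must finish by 14.
Float = 28 − 27 = 1.

1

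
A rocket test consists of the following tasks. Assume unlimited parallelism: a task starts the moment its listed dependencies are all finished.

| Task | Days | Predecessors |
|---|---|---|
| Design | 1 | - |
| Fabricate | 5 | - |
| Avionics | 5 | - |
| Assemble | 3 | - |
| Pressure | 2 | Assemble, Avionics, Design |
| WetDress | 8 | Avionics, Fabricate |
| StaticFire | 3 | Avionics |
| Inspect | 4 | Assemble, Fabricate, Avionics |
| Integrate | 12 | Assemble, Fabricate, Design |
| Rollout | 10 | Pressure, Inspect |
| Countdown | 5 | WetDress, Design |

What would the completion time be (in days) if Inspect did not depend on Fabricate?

Original critical path: Fabricate→Inspect→Rollout = 5+4+10 = 19 ⇒ 19 days.
Dropping Fabricate→Inspect doesn't change Inspect's earliest start (5); another predecessor still binds.
After: Avionics→Inspect→Rollout = 5+4+10 = 19 → 19 days.

19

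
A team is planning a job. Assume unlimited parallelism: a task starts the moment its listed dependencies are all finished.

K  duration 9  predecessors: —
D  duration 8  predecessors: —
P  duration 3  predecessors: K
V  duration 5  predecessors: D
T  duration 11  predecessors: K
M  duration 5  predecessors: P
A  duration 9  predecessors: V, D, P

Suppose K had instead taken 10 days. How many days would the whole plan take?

Actual critical path: D→V→A = 8+5+9 = 22 ⇒ 22 days.
K is off the critical path — its longest chain is 21 days, giving 1 of slack.
New critical path: K→P→A = 10+3+9 = 22 ⇒ 22 days.

22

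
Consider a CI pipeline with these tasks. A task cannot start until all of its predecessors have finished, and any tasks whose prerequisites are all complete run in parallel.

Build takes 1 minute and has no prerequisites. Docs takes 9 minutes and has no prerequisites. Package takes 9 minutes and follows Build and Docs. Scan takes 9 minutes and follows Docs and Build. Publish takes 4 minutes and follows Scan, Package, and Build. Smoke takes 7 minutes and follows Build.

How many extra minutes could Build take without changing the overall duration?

8

Docs→Package→Publish = 9+9+4 = 22 sets the makespan at 22 minutes.
Longest path through Build: 14 minutes (earliest finish 1, latest finish 9).
Slack of Build = 8 − 0 = 8 minutes.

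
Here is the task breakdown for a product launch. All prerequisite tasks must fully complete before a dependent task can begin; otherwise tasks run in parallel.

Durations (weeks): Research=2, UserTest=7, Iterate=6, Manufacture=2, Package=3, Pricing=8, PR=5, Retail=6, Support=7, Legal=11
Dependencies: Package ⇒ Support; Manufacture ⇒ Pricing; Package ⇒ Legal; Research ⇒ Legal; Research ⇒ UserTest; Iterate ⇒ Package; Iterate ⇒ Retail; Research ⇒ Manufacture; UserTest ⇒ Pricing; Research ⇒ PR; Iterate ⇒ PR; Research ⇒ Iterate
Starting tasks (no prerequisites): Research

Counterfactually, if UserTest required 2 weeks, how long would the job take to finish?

As given, the longest chain is Research→Iterate→Package→Legal = 2+6+3+11 = 22, so the finish is 22 weeks.
The longest path through UserTest is only 17 weeks, so UserTest has float 5.
No other chain overtakes it, so the finish is 22 weeks.

22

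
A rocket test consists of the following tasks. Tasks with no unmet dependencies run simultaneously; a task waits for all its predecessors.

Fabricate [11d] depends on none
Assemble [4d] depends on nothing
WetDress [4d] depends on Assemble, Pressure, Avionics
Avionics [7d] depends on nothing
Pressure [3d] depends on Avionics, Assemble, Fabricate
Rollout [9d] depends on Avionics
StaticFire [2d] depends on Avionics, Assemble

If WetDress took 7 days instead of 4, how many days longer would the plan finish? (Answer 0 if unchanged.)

As given, the longest chain is Fabricate→Pressure→WetDress = 11+3+4 = 18, so the finish is 18 days.
Since WetDress is critical, the +3 change carries straight to that chain (now 21 days).
No other chain overtakes it, so the finish is 21 days.
Change in finish: 21 − 18 = +3 days.

3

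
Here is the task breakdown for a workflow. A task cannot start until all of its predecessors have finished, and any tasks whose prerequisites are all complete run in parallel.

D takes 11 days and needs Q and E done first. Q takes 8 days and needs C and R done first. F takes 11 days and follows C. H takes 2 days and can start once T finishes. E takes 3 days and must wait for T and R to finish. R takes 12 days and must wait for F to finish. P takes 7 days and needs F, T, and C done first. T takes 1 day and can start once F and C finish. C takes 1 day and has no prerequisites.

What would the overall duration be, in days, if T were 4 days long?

The binding path is C→F→R→Q→D = 1+11+12+8+11 = 43; finish at 43 days.
T is off the critical path — its longest chain is 27 days, giving 16 of slack.
No other chain overtakes it, so the finish is 43 days.

43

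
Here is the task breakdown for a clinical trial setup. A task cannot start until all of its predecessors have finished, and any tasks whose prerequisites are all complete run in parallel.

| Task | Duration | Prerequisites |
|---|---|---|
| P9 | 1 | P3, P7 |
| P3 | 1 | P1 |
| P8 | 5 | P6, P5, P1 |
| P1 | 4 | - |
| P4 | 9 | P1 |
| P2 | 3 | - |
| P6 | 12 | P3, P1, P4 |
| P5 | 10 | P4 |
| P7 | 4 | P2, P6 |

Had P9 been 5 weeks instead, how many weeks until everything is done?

Critical path before the change: P1→P4→P6→P7→P9 = 4+9+12+4+1 = 30 giving 30 weeks.
Since P9 is critical, the +4 change carries straight to that chain (now 34 weeks).
No other chain overtakes it, so the finish is 34 weeks.

34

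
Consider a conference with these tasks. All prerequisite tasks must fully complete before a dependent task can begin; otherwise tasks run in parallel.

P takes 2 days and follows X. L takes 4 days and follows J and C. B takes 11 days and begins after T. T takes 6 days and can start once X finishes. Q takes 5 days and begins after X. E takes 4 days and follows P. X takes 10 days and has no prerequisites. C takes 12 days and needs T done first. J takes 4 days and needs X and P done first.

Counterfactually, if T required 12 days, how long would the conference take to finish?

38

Critical path before the change: X→T→C→L = 10+6+12+4 = 32 giving 32 days.
Since T is critical, the +6 change carries straight to that chain (now 38 days).
No other chain overtakes it, so the finish is 38 days.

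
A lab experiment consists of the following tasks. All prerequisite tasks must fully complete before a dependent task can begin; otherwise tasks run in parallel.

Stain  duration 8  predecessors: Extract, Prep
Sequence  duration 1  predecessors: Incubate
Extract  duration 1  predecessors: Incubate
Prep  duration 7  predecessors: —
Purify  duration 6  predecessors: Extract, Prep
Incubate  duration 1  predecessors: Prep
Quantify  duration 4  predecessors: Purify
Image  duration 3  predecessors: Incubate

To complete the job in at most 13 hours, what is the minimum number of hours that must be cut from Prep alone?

Current finish: 19 hours; target: 13.
Prep is on every critical path, so each hour cut from Prep cuts the finish by one (this holds down to a finish of 13).
Need 19 − 13 = 6 hours off Prep → Prep becomes 1 hour, finish becomes 13.

6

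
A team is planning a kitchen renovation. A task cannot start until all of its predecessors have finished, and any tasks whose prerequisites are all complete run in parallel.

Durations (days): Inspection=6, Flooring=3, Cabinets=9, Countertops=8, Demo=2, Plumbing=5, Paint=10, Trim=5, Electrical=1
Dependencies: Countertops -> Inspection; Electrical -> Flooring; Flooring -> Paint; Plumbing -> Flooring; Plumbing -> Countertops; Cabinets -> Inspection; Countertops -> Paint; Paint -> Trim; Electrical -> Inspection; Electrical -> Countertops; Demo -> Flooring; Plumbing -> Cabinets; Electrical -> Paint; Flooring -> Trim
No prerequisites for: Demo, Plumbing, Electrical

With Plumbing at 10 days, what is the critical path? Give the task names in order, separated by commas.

Plumbing, Countertops, Paint, Trim

Critical path before the change: Plumbing→Countertops→Paint→Trim = 5+8+10+5 = 28 giving 28 days.
Plumbing lies on that path, so at 10 days the path becomes 33 days.
No other chain overtakes it, so the finish is 33 days.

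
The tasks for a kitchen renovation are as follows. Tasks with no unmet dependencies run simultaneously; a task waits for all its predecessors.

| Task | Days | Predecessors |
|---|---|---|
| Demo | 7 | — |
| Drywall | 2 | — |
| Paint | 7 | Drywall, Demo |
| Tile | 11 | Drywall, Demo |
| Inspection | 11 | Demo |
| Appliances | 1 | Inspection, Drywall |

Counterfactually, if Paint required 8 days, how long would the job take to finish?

19

Actual critical path: Demo→Inspection→Appliances = 7+11+1 = 19 ⇒ 19 days.
The longest path through Paint is only 14 days, so Paint has float 5.
The critical path is still Demo→Inspection→Appliances; finish is now 19 days.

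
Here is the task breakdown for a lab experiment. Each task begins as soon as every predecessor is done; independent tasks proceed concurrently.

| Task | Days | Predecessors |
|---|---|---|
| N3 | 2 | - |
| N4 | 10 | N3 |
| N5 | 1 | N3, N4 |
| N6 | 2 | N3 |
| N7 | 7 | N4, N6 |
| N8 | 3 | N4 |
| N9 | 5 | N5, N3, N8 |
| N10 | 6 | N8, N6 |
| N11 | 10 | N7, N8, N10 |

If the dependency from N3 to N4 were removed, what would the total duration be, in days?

29

With the dependency in place, N3→N4→N8→N10→N11 = 2+10+3+6+10 = 31 sets the finish at 31 days.
Without N3→N4, N4's earliest start moves from 2 to 0.
After: N4→N8→N10→N11 = 10+3+6+10 = 29 → 29 days.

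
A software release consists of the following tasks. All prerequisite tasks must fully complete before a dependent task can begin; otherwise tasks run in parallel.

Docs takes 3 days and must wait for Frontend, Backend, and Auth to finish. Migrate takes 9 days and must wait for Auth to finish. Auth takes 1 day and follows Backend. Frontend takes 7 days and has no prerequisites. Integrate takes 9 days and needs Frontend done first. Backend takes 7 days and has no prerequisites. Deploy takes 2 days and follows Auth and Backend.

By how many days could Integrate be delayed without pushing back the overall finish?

The longest chain is Backend→Auth→Migrate = 7+1+9 = 17; overall finish 17 days.
The longest chain containing Integrate totals 16 days.
So Integrate can slip 17 − 16 = 1 day.

1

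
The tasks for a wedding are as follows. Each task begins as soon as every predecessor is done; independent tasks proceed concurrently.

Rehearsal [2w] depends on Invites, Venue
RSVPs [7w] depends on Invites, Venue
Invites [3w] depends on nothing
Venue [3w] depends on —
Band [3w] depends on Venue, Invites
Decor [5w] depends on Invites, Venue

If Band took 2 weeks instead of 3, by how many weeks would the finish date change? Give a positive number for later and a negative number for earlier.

0

The binding path is Venue→RSVPs = 3+7 = 10; finish at 10 weeks.
The longest path through Band is only 6 weeks, so Band has float 4.
That remains the longest chain; total 10 weeks.
Change in finish: 10 − 10 = +0 weeks.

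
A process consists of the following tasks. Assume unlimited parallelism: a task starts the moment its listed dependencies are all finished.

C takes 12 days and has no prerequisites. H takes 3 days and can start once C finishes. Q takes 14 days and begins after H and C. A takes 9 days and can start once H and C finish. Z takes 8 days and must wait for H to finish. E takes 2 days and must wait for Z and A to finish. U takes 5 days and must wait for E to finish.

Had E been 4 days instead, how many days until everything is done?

33

Critical path before the change: C→H→A→E→U = 12+3+9+2+5 = 31 giving 31 days.
Since E is critical, the +2 change carries straight to that chain (now 33 days).
That remains the longest chain; total 33 days.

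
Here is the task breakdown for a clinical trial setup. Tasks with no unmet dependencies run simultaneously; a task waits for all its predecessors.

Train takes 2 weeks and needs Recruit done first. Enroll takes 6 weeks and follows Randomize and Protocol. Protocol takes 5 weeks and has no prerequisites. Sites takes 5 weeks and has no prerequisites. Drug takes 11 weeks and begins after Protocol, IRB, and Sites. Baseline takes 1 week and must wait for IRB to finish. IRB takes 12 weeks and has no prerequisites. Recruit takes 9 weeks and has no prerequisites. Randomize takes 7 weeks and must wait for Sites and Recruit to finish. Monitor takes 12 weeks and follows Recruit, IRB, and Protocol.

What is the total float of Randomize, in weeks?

IRB→Monitor = 12+12 = 24 sets the makespan at 24 weeks.
Longest path through Randomize: 22 weeks (earliest finish 16, latest finish 18).
So Randomize can slip 18 − 16 = 2 weeks.

2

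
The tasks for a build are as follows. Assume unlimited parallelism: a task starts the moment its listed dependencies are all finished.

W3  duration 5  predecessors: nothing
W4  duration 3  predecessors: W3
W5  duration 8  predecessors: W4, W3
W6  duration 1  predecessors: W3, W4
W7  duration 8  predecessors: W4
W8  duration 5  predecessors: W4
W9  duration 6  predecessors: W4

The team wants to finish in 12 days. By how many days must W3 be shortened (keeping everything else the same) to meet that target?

Current finish: 16 days; target: 12.
W3 is on every critical path, so each day cut from W3 cuts the finish by one (this holds down to a finish of 12).
Need 16 − 12 = 4 days off W3 → W3 becomes 1 day, finish becomes 12.

4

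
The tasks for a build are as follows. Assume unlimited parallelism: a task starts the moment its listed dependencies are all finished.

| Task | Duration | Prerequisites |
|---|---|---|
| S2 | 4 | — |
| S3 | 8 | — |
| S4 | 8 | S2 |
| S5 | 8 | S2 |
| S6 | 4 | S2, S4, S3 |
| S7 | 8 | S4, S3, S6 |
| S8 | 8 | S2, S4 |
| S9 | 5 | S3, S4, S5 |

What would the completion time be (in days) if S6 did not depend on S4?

With the dependency in place, S2→S4→S6→S7 = 4+8+4+8 = 24 sets the finish at 24 days.
Without S4→S6, S6's earliest start moves from 12 to 8.
The longest chain is now S2→S4→S7 = 4+8+8 = 20, so the project takes 20 days.

20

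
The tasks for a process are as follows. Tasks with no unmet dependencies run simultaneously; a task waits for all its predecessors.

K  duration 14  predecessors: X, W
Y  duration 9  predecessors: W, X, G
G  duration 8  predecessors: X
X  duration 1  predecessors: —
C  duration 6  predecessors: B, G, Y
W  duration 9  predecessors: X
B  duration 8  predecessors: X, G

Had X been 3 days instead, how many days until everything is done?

Baseline: X→W→Y→C = 1+9+9+6 = 25 → 25 days.
X lies on that path, so at 3 days the path becomes 27 days.
No other chain overtakes it, so the finish is 27 days.

27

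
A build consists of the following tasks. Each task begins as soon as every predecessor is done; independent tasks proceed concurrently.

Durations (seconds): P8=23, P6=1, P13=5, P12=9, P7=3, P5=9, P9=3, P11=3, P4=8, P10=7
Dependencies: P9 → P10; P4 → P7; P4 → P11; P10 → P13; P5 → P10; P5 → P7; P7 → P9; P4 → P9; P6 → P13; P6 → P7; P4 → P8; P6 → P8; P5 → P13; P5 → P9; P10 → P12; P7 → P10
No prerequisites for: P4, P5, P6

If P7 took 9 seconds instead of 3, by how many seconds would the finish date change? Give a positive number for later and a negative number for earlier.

6

As given, the longest chain is P5→P7→P9→P10→P12 = 9+3+3+7+9 = 31, so the finish is 31 seconds.
P7 is on the critical path; changing it to 9 makes that path 37 seconds.
No other chain overtakes it, so the finish is 37 seconds.
Change in finish: 37 − 31 = +6 seconds.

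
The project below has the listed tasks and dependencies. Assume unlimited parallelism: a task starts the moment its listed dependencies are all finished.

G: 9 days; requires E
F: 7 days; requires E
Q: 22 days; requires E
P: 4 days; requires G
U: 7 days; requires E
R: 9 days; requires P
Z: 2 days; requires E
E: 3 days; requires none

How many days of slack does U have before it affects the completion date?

The longest chain is E→G→P→R = 3+9+4+9 = 25; overall finish 25 days.
The longest chain containing U totals 10 days.
So U can slip 25 − 10 = 15 days.

15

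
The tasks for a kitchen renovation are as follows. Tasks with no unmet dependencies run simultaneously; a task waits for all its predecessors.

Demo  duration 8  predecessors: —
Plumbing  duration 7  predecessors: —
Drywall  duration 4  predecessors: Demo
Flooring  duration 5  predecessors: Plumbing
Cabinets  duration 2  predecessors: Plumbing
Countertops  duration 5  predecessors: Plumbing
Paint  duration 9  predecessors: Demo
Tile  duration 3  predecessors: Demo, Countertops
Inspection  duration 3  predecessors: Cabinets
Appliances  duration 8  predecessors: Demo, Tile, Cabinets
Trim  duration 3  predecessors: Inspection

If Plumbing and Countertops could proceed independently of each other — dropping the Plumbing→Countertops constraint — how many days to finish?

With the dependency in place, Plumbing→Countertops→Tile→Appliances = 7+5+3+8 = 23 sets the finish at 23 days.
Without Plumbing→Countertops, Countertops's earliest start moves from 7 to 0.
New critical path: Demo→Tile→Appliances = 8+3+8 = 19 ⇒ 19 days.

19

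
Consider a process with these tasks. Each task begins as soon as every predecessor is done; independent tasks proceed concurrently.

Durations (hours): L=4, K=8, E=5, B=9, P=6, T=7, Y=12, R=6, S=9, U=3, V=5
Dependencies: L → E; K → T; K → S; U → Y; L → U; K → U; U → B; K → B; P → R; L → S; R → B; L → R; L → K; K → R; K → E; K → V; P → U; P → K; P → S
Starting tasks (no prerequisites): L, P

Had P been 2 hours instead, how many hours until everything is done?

Baseline: P→K→R→B = 6+8+6+9 = 29 → 29 hours.
P lies on that path, so at 2 hours the path becomes 25 hours.
The binding chain switches to L→K→R→B = 4+8+6+9 = 27; finish 27 hours.

27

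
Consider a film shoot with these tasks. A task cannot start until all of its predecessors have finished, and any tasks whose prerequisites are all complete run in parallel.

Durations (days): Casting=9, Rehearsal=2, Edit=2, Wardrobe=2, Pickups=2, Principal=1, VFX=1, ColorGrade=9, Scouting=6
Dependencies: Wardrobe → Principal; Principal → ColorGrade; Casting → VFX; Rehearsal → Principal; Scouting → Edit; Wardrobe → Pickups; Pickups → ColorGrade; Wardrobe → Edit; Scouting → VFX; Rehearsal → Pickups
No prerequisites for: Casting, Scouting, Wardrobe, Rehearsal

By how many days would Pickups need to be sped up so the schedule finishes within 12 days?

Current finish: 13 days; target: 12.
Pickups is on every critical path, so each day cut from Pickups cuts the finish by one (this holds down to a finish of 12).
Need 13 − 12 = 1 day off Pickups → Pickups becomes 1 day, finish becomes 12.

1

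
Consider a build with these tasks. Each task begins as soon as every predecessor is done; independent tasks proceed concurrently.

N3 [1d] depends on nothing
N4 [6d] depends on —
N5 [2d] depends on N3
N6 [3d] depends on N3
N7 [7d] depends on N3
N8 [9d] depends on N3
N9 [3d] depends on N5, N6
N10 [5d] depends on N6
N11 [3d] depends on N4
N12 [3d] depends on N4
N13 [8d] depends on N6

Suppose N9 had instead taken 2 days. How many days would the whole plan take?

Critical path before the change: N3→N6→N13 = 1+3+8 = 12 giving 12 days.
N9 is off the critical path — its longest chain is 7 days, giving 5 of slack.
The critical path is still N3→N6→N13; finish is now 12 days.

12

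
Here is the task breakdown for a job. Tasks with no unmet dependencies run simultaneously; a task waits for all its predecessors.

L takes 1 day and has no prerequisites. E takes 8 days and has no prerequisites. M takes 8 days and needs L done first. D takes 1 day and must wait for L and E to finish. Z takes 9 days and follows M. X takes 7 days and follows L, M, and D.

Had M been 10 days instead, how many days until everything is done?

20

The binding path is L→M→Z = 1+8+9 = 18; finish at 18 days.
M lies on that path, so at 10 days the path becomes 20 days.
The critical path is still L→M→Z; finish is now 20 days.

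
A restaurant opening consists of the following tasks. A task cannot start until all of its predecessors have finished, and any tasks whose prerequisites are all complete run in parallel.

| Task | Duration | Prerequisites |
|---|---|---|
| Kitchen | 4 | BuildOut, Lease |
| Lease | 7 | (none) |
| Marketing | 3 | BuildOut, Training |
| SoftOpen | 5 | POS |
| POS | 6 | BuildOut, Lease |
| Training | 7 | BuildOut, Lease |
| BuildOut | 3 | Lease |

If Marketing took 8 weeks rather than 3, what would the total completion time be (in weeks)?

Critical path before the change: Lease→BuildOut→POS→SoftOpen = 7+3+6+5 = 21 giving 21 weeks.
The longest path through Marketing is only 20 weeks, so Marketing has float 1.
New critical path: Lease→BuildOut→Training→Marketing = 7+3+7+8 = 25 ⇒ 25 weeks.

25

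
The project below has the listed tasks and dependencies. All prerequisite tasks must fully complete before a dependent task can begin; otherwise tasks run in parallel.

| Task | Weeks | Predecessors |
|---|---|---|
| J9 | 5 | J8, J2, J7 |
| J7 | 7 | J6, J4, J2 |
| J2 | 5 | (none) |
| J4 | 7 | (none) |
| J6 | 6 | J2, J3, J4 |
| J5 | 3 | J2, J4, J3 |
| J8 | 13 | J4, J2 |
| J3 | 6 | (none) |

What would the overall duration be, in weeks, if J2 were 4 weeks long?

25

Critical path before the change: J4→J6→J7→J9 = 7+6+7+5 = 25 giving 25 weeks.
The longest path through J2 is only 23 weeks, so J2 has float 2.
No other chain overtakes it, so the finish is 25 weeks.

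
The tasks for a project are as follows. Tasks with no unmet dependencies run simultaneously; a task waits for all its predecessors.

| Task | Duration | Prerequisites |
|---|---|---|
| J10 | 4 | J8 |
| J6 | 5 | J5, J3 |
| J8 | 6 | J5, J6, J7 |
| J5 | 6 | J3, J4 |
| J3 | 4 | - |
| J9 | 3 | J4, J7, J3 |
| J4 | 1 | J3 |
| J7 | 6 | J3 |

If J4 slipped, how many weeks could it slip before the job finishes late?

0

J3→J4→J5→J6→J8→J10 = 4+1+6+5+6+4 = 26 sets the makespan at 26 weeks.
Longest path through J4: 26 weeks (earliest finish 5, latest finish 5).
So J4 can slip 5 − 5 = 0 weeks.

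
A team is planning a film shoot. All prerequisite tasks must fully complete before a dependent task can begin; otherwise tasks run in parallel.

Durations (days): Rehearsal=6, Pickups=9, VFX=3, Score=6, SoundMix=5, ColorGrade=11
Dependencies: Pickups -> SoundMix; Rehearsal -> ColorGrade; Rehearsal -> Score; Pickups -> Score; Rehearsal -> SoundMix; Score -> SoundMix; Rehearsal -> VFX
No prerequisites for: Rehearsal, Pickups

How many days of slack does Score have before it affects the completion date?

Critical path: Pickups→Score→SoundMix = 9+6+5 = 20, so the finish is 20 days.
Longest path through Score: 20 days (earliest finish 15, latest finish 15).
So Score can slip 15 − 15 = 0 days.

0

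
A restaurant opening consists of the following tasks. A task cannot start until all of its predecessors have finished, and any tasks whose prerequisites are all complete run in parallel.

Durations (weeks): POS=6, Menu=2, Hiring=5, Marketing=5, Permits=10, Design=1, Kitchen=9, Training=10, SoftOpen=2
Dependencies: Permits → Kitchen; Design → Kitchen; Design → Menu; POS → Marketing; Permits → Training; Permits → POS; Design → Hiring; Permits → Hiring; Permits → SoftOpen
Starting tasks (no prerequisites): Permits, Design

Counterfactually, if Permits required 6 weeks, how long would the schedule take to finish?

17

Actual critical path: Permits→POS→Marketing = 10+6+5 = 21 ⇒ 21 weeks.
Permits lies on that path, so at 6 weeks the path becomes 17 weeks.
No other chain overtakes it, so the finish is 17 weeks.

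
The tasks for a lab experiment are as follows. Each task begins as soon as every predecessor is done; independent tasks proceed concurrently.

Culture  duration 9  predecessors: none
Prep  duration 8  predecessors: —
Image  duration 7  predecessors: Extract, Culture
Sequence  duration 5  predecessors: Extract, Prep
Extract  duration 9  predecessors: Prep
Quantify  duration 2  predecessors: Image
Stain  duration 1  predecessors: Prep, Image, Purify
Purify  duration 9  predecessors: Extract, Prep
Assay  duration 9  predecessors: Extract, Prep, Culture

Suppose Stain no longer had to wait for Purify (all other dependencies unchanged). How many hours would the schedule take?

26

Original critical path: Prep→Extract→Purify→Stain = 8+9+9+1 = 27 ⇒ 27 hours.
Without Purify→Stain, Stain's earliest start moves from 26 to 24.
The longest chain is now Prep→Extract→Purify = 8+9+9 = 26, so the schedule takes 26 hours.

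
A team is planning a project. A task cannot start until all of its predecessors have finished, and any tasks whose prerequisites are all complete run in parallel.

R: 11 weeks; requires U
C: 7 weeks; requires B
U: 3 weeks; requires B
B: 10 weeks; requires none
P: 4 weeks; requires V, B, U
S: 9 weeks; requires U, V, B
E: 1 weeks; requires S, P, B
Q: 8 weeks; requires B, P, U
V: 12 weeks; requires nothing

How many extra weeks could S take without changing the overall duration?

2

B→U→P→Q = 10+3+4+8 = 25 sets the makespan at 25 weeks.
Longest path through S: 23 weeks (earliest finish 22, latest finish 24).
Float = 25 − 23 = 2.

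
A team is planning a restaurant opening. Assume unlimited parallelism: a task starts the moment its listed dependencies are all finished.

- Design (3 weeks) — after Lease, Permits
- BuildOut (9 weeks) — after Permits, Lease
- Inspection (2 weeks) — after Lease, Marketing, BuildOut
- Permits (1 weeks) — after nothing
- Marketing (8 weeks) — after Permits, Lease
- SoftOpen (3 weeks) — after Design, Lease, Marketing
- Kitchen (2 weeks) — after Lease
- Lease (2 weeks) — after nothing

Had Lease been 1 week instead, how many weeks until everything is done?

Baseline: Lease→BuildOut→Inspection = 2+9+2 = 13 → 13 weeks.
Lease lies on that path, so at 1 week the path becomes 12 weeks.
The critical path is still Lease→BuildOut→Inspection; finish is now 12 weeks.

12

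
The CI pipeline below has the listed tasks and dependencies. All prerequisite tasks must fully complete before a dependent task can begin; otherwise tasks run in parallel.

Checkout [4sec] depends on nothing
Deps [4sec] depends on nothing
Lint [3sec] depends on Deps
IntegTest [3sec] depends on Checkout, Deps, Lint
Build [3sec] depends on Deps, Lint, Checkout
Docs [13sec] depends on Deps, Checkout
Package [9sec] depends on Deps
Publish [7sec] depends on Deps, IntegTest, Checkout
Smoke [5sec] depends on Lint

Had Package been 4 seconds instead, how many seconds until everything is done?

17

Critical path before the change: Checkout→Docs = 4+13 = 17 giving 17 seconds.
Package is off the critical path — its longest chain is 13 seconds, giving 4 of slack.
The critical path is still Checkout→Docs; finish is now 17 seconds.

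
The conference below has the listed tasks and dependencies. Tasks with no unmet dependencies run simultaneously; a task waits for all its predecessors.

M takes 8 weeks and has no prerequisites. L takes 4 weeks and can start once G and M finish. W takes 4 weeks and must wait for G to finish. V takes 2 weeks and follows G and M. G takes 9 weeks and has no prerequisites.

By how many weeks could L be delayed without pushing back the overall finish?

The longest chain is G→L = 9+4 = 13; overall finish 13 weeks.
Longest path through L: 13 weeks (earliest finish 13, latest finish 13).
Float = 13 − 13 = 0.

0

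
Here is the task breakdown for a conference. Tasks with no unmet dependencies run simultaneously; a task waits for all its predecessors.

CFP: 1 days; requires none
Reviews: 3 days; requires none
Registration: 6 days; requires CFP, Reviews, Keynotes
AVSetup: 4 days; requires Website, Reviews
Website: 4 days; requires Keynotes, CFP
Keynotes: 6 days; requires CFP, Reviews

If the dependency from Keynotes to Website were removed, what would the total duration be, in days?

Before: longest chain Reviews→Keynotes→Website→AVSetup = 3+6+4+4 = 17, finish 17.
Without Keynotes→Website, Website's earliest start moves from 9 to 1.
After: Reviews→Keynotes→Registration = 3+6+6 = 15 → 15 days.

15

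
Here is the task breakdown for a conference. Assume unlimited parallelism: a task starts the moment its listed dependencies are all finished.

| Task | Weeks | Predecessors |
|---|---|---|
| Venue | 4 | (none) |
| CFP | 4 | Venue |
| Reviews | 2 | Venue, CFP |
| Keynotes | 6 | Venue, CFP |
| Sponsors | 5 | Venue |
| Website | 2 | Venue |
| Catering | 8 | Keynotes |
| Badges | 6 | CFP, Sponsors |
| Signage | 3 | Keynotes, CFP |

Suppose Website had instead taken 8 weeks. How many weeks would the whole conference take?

Actual critical path: Venue→CFP→Keynotes→Catering = 4+4+6+8 = 22 ⇒ 22 weeks.
The longest path through Website is only 6 weeks, so Website has float 16.
That remains the longest chain; total 22 weeks.

22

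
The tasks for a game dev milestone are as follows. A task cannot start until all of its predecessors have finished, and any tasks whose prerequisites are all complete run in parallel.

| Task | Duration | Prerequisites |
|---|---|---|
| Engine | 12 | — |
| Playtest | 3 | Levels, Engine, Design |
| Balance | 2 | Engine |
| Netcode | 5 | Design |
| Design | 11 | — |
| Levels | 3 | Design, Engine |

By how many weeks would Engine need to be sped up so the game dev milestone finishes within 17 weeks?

1

Current finish: 18 weeks; target: 17.
Engine is on every critical path, so each week cut from Engine cuts the finish by one (this holds down to a finish of 17).
Need 18 − 17 = 1 week off Engine → Engine becomes 11 weeks, finish becomes 17.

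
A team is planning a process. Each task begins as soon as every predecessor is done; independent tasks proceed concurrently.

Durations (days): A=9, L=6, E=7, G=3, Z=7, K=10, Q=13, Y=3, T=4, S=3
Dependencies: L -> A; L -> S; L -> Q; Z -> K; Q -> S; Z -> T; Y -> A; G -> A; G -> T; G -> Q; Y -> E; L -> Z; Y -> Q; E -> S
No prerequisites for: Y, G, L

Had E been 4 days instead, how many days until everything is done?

23

As given, the longest chain is L→Z→K = 6+7+10 = 23, so the finish is 23 days.
E has 10 days of float (longest path through it is 13).
That remains the longest chain; total 23 days.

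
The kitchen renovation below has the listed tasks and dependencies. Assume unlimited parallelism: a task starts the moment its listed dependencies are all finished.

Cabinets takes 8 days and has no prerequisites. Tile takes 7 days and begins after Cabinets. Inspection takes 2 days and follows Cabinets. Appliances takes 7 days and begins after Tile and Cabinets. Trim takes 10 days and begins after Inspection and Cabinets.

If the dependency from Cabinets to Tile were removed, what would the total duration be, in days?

With the dependency in place, Cabinets→Tile→Appliances = 8+7+7 = 22 sets the finish at 22 days.
Without Cabinets→Tile, Tile's earliest start moves from 8 to 0.
The longest chain is now Cabinets→Inspection→Trim = 8+2+10 = 20, so the schedule takes 20 days.

20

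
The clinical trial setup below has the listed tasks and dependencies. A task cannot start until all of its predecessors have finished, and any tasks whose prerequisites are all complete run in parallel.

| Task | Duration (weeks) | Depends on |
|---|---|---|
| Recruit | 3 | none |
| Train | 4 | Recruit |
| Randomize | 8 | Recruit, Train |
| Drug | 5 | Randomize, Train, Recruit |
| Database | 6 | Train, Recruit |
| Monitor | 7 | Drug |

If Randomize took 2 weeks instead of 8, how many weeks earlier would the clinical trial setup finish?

6

Critical path before the change: Recruit→Train→Randomize→Drug→Monitor = 3+4+8+5+7 = 27 giving 27 weeks.
Randomize lies on that path, so at 2 weeks the path becomes 21 weeks.
That remains the longest chain; total 21 weeks.
Change in finish: 21 − 27 = -6 weeks.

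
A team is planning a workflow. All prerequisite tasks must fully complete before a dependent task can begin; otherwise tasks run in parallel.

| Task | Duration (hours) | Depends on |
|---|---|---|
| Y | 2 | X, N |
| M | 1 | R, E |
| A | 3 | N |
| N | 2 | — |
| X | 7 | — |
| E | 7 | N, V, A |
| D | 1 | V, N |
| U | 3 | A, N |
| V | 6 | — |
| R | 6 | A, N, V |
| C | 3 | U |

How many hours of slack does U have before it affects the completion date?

V→E→M = 6+7+1 = 14 sets the makespan at 14 hours.
U finishes as early as 8 and must finish by 11.
Slack of U = 8 − 5 = 3 hours.

3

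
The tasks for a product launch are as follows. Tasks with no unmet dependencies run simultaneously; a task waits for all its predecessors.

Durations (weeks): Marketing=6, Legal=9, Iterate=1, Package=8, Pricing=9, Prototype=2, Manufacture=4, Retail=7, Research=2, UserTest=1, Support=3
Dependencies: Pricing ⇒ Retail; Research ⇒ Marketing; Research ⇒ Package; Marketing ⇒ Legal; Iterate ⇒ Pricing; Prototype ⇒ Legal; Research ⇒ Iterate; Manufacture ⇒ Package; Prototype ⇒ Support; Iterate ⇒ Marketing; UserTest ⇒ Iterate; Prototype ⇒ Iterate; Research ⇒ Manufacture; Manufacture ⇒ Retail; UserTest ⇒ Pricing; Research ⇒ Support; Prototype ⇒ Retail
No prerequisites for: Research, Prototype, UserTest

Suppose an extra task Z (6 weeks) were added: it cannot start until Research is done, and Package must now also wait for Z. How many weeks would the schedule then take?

19

Originally the schedule takes 19 weeks.
With Z inserted, Package now waits for max(Manufacture, Research, Z).
New critical path: Research→Iterate→Pricing→Retail = 2+1+9+7 = 19 ⇒ 19 weeks.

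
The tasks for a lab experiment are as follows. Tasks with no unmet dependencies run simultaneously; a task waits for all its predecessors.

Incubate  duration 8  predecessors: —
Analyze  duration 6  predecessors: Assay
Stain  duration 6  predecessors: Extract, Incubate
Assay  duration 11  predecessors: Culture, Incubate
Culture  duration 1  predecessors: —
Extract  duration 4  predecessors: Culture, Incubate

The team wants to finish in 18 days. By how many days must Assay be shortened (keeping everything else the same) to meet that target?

7

Current finish: 25 days; target: 18.
Assay is on every critical path, so each day cut from Assay cuts the finish by one (this holds down to a finish of 18).
Need 25 − 18 = 7 days off Assay → Assay becomes 4 days, finish becomes 18.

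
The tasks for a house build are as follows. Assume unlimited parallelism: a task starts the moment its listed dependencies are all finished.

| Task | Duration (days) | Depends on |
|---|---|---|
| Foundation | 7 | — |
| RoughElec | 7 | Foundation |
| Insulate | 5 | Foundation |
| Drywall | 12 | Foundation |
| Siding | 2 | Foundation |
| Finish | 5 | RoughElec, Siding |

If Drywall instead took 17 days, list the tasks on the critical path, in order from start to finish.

Critical path before the change: Foundation→Drywall = 7+12 = 19 giving 19 days.
Drywall lies on that path, so at 17 days the path becomes 24 days.
The critical path is still Foundation→Drywall; finish is now 24 days.

Foundation, Drywall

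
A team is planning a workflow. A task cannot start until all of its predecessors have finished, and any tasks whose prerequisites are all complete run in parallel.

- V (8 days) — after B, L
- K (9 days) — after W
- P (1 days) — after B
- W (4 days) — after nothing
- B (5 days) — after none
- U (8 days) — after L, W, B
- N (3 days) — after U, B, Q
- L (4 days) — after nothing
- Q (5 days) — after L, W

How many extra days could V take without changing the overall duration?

Critical path: B→U→N = 5+8+3 = 16, so the finish is 16 days.
Longest path through V: 13 days (earliest finish 13, latest finish 16).
Slack of V = 8 − 5 = 3 days.

3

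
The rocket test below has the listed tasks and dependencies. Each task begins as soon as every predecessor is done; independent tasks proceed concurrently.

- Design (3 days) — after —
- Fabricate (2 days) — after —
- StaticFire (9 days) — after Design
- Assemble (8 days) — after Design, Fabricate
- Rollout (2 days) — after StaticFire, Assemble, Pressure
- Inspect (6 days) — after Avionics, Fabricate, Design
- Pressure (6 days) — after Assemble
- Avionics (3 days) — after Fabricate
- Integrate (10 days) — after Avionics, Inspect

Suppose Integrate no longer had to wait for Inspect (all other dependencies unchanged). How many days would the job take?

19

Before: longest chain Fabricate→Avionics→Inspect→Integrate = 2+3+6+10 = 21, finish 21.
Without Inspect→Integrate, Integrate's earliest start moves from 11 to 5.
The longest chain is now Design→Assemble→Pressure→Rollout = 3+8+6+2 = 19, so the job takes 19 days.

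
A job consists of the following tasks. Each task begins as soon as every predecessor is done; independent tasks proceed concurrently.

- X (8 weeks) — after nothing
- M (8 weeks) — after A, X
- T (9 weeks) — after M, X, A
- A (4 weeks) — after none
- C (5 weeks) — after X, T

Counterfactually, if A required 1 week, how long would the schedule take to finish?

30

The binding path is X→M→T→C = 8+8+9+5 = 30; finish at 30 weeks.
A is off the critical path — its longest chain is 26 weeks, giving 4 of slack.
That remains the longest chain; total 30 weeks.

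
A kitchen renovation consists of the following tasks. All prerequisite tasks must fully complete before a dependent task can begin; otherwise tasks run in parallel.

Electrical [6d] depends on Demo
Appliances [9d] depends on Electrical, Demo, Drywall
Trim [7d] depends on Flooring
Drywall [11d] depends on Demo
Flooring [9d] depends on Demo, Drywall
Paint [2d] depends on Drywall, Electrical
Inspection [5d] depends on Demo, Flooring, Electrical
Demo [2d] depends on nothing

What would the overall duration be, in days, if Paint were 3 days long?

Actual critical path: Demo→Drywall→Flooring→Trim = 2+11+9+7 = 29 ⇒ 29 days.
Paint is off the critical path — its longest chain is 15 days, giving 14 of slack.
The critical path is still Demo→Drywall→Flooring→Trim; finish is now 29 days.

29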